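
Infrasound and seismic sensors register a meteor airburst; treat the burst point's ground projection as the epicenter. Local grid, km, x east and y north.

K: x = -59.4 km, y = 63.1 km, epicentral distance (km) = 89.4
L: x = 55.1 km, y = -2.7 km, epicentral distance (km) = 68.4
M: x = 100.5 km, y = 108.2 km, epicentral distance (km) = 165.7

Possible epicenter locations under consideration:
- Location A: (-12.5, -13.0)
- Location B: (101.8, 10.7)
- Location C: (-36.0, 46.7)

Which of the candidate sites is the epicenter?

For each candidate, compare |candidate − station| to the reported distance:
Location A: residuals K 0.0, L 0.0, M 0.0 → max 0.0 km
Location B: residuals K 80.1, L 19.8, M 68.2 → max 80.1 km
Location C: residuals K 60.8, L 35.2, M 16.0 → max 60.8 km
Only Location A has all residuals ≈ 0.

Location A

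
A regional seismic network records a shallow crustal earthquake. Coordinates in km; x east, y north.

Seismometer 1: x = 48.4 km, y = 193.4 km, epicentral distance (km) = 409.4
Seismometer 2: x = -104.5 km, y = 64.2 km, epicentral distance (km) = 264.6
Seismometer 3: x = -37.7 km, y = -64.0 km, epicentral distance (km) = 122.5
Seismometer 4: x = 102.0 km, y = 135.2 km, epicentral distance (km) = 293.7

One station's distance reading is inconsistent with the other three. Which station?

Solve using three stations at a time. Using Seismometer 2, Seismometer 3, Seismometer 4 (subtract circle equations pairwise → linear system) gives (x, y) ≈ (46.4, -153.2).
Distances from that point to each station vs reported:
  Seismometer 1: calculated 346.6 vs reported 409.4 → residual 62.8 km
  Seismometer 2: calculated 264.6 vs reported 264.6 → residual 0.0 km
  Seismometer 3: calculated 122.6 vs reported 122.5 → residual 0.1 km
  Seismometer 4: calculated 293.7 vs reported 293.7 → residual 0.0 km
Seismometer 2, Seismometer 3, Seismometer 4 are mutually consistent (residuals ≈ 0); Seismometer 1 is off by 62.8 km.

Seismometer 1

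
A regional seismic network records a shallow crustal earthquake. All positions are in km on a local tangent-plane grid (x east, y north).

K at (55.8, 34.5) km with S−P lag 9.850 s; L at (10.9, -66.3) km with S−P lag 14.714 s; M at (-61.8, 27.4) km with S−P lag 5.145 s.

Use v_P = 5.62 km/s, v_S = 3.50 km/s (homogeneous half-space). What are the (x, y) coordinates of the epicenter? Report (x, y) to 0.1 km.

(-30.8, 63.7)

Distance from S−P lag: d = Δt · v_P v_S / (v_P − v_S) = Δt · (5.62·3.50)/(5.62−3.50) ≈ 9.2783·Δt.
So d_K = 91.39, d_L = 136.52, d_M = 47.74 km.
Circle about each station: (x − 55.8)² + (y − 34.5)² = 91.39²; (x − 10.9)² + (y + 66.3)² = 136.52²; (x + 61.8)² + (y − 27.4)² = 47.74².
Subtracting the K equation from the L and M equations removes the quadratic terms:
-89.8 x − 201.6 y = -10074.97
-235.2 x − 14.2 y = 6339.13
Solving the 2×2 system: x ≈ -30.8, y ≈ 63.7 km.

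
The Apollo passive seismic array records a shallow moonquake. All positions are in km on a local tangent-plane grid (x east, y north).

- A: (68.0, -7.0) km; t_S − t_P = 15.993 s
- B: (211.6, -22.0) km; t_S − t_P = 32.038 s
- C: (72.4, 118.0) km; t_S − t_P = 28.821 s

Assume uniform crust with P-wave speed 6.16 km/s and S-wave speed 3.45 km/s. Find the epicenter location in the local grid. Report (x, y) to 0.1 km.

-32.3 km east, -82.3 km north

Distance from S−P lag: d = Δt · v_P v_S / (v_P − v_S) = Δt · (6.16·3.45)/(6.16−3.45) ≈ 7.8421·Δt.
So d_A = 125.42, d_B = 251.24, d_C = 226.02 km.
Circle about each station: (x − 68.0)² + (y + 7.0)² = 125.42²; (x − 211.6)² + (y + 22.0)² = 251.24²; (x − 72.4)² + (y − 118.0)² = 226.02².
Subtracting the A equation from the B and C equations removes the quadratic terms:
287.2 x − 30.0 y = -6805.80
8.8 x + 250.0 y = -20862.10
Solving the 2×2 system: x ≈ -32.3, y ≈ -82.3 km.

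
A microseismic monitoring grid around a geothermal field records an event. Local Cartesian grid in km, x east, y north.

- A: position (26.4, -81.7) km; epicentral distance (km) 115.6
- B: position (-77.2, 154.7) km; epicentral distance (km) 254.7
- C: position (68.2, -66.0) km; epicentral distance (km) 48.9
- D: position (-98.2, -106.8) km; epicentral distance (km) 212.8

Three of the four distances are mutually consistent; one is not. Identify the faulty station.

A

Solve using three stations at a time. Using B, C, D (subtract circle equations pairwise → linear system) gives (x, y) ≈ (99.7, -28.6).
Distances from that point to each station vs reported:
  A: calculated 90.5 vs reported 115.6 → residual 25.1 km
  B: calculated 254.7 vs reported 254.7 → residual 0.0 km
  C: calculated 48.9 vs reported 48.9 → residual 0.0 km
  D: calculated 212.8 vs reported 212.8 → residual 0.0 km
B, C, D are mutually consistent (residuals ≈ 0); A is off by 25.1 km.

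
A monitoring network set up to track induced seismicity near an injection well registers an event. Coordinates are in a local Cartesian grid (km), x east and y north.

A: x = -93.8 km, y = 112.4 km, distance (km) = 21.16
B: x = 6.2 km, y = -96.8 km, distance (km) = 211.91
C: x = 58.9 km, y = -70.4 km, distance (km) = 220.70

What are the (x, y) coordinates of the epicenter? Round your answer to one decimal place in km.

Circle about each station: (x + 93.8)² + (y − 112.4)² = 21.16²; (x − 6.2)² + (y + 96.8)² = 211.91²; (x − 58.9)² + (y + 70.4)² = 220.70².
Subtracting the A equation from the B and C equations removes the quadratic terms:
200.0 x − 418.4 y = -56481.62
305.4 x − 365.6 y = -61267.57
Solving the 2×2 system: x ≈ -91.2, y ≈ 91.4 km.

(-91.2, 91.4)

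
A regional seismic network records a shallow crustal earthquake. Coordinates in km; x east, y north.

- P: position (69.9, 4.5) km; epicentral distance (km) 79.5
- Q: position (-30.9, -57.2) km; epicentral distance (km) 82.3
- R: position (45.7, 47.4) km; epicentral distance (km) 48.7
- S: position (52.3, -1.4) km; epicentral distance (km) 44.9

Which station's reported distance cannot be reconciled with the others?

P

Solve using three stations at a time. Using Q, R, S (subtract circle equations pairwise → linear system) gives (x, y) ≈ (10.2, 14.1).
Distances from that point to each station vs reported:
  P: calculated 60.5 vs reported 79.5 → residual 19.0 km
  Q: calculated 82.3 vs reported 82.3 → residual 0.0 km
  R: calculated 48.7 vs reported 48.7 → residual 0.0 km
  S: calculated 44.9 vs reported 44.9 → residual 0.0 km
Q, R, S are mutually consistent (residuals ≈ 0); P is off by 19.0 km.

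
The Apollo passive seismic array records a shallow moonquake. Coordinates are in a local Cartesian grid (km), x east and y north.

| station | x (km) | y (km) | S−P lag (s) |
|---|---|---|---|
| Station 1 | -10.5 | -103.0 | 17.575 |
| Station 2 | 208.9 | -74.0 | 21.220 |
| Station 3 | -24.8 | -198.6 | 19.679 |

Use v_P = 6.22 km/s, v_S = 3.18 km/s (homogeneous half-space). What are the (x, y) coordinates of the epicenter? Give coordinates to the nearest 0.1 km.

Distance from S−P lag: d = Δt · v_P v_S / (v_P − v_S) = Δt · (6.22·3.18)/(6.22−3.18) ≈ 6.5064·Δt.
So d_Station 1 = 114.35, d_Station 2 = 138.07, d_Station 3 = 128.04 km.
Circle about each station: (x + 10.5)² + (y + 103.0)² = 114.35²; (x − 208.9)² + (y + 74.0)² = 138.07²; (x + 24.8)² + (y + 198.6)² = 128.04².
Subtracting the Station 1 equation from the Station 2 and Station 3 equations removes the quadratic terms:
438.8 x + 58.0 y = 32408.56
-28.6 x − 191.2 y = 26019.43
Solving the 2×2 system: x ≈ 93.7, y ≈ -150.1 km.

(93.7, -150.1)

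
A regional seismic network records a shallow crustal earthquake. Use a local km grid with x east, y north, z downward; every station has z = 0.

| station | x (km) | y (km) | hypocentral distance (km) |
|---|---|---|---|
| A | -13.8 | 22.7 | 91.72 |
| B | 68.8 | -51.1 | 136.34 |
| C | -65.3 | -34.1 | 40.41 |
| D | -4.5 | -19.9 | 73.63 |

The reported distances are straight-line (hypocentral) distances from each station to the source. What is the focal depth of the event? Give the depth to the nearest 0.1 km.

Each station gives a sphere (x−x_i)² + (y−y_i)² + z² = d_i² (stations at z=0).
Subtracting the A sphere from B and C: z² cancels, leaving linear equations in x and y:
165.2 x − 147.6 y = -3537.12
-103.0 x − 113.6 y = 11500.76
Solving: x ≈ -61.800, y ≈ -45.205 km (keep extra digits for the depth step; rounded: -61.8, -45.2).
Then from the A sphere: z² = 91.72² − (x + 13.8)² − (y − 22.7)² with x = -61.800, y = -45.205, so z ≈ 38.697 ≈ 38.7 km.

z ≈ 38.7 km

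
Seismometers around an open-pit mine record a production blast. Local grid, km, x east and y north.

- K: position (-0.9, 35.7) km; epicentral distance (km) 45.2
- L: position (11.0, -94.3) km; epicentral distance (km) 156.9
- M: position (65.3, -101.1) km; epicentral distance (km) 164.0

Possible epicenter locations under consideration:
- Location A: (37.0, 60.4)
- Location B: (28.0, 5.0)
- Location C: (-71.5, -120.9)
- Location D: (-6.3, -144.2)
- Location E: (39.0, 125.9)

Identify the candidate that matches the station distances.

Location A

For each candidate, compare |candidate − station| to the reported distance:
Location A: residuals K 0.0, L 0.0, M 0.0 → max 0.0 km
Location B: residuals K 3.0, L 56.2, M 51.5 → max 56.2 km
Location C: residuals K 126.6, L 70.2, M 25.8 → max 126.6 km
Location D: residuals K 134.8, L 104.1, M 80.4 → max 134.8 km
Location E: residuals K 53.4, L 65.1, M 64.5 → max 65.1 km
Only Location A has all residuals ≈ 0.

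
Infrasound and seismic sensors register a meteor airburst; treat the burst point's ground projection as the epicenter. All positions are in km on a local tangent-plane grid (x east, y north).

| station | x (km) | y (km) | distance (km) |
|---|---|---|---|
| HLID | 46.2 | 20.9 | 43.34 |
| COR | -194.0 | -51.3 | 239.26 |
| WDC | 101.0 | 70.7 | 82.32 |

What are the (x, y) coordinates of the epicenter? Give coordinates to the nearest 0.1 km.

x ≈ 20.1 km, y ≈ 55.5 km

Circle about each station: (x − 46.2)² + (y − 20.9)² = 43.34²; (x + 194.0)² + (y + 51.3)² = 239.26²; (x − 101.0)² + (y − 70.7)² = 82.32².
Subtracting pairs of circle equations eliminates x²+y² and gives linear equations (the radical axes):
-480.4 x − 144.4 y = -17670.55
109.6 x + 99.6 y = 7730.01
Solving the 2×2 system: x ≈ 20.1, y ≈ 55.5 km.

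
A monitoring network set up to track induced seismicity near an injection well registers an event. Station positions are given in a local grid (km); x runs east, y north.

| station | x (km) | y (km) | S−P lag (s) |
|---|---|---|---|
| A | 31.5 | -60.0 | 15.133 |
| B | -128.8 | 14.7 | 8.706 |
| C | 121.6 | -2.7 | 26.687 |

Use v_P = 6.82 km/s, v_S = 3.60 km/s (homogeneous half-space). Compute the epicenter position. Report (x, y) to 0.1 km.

Distance from S−P lag: d = Δt · v_P v_S / (v_P − v_S) = Δt · (6.82·3.60)/(6.82−3.60) ≈ 7.6248·Δt.
So d_A = 115.39, d_B = 66.38, d_C = 203.48 km.
Circle about each station: (x − 31.5)² + (y + 60.0)² = 115.39²; (x + 128.8)² + (y − 14.7)² = 66.38²; (x − 121.6)² + (y + 2.7)² = 203.48².
Subtracting the A equation from the B and C equations removes the quadratic terms:
-320.6 x + 149.4 y = 21121.83
180.2 x + 114.6 y = -17887.66
Solving the 2×2 system: x ≈ -80.0, y ≈ -30.3 km.

x ≈ -80.0 km, y ≈ -30.3 km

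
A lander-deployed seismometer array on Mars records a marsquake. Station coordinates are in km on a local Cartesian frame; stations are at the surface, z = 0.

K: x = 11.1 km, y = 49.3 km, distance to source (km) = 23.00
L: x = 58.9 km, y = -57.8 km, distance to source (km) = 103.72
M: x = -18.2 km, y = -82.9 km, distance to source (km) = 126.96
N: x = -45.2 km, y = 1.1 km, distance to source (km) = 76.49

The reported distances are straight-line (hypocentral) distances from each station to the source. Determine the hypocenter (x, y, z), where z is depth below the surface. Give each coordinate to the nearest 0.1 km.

x ≈ 20.2 km, y ≈ 36.9 km, depth ≈ 17.1 km

Each station gives a sphere (x−x_i)² + (y−y_i)² + z² = d_i² (stations at z=0).
Subtracting the K sphere from L and M: z² cancels, leaving linear equations in x and y:
95.6 x − 214.2 y = -5972.49
-58.6 x − 264.4 y = -10939.89
Solving: x ≈ 20.202, y ≈ 36.899 km (keep extra digits for the depth step; rounded: 20.2, 36.9).
Then from the K sphere: z² = 23.00² − (x − 11.1)² − (y − 49.3)² with x = 20.202, y = 36.899, so z ≈ 17.099 ≈ 17.1 km.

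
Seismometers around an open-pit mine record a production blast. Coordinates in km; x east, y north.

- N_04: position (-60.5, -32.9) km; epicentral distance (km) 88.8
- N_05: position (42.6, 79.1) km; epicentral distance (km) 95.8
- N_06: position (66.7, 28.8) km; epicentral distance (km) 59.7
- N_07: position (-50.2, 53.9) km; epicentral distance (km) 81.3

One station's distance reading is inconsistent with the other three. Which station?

Solve using three stations at a time. Using N_04, N_05, N_06 (subtract circle equations pairwise → linear system) gives (x, y) ≈ (26.5, -15.3).
Distances from that point to each station vs reported:
  N_04: calculated 88.8 vs reported 88.8 → residual 0.0 km
  N_05: calculated 95.8 vs reported 95.8 → residual 0.0 km
  N_06: calculated 59.7 vs reported 59.7 → residual 0.0 km
  N_07: calculated 103.3 vs reported 81.3 → residual 22.0 km
N_04, N_05, N_06 are mutually consistent (residuals ≈ 0); N_07 is off by 22.0 km.

N_07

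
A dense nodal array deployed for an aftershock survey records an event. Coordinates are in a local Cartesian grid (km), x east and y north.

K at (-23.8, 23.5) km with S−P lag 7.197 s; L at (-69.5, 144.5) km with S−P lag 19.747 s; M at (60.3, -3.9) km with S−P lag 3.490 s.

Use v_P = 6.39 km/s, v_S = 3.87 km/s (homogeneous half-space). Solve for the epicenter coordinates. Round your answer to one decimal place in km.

Distance from S−P lag: d = Δt · v_P v_S / (v_P − v_S) = Δt · (6.39·3.87)/(6.39−3.87) ≈ 9.8132·Δt.
So d_K = 70.63, d_L = 193.78, d_M = 34.25 km.
Circle about each station: (x + 23.8)² + (y − 23.5)² = 70.63²; (x + 69.5)² + (y − 144.5)² = 193.78²; (x − 60.3)² + (y + 3.9)² = 34.25².
Subtracting the K equation from the L and M equations removes the quadratic terms:
-91.4 x + 242.0 y = -7970.28
168.2 x − 54.8 y = 6348.14
Solving the 2×2 system: x ≈ 30.8, y ≈ -21.3 km.

x ≈ 30.8 km, y ≈ -21.3 km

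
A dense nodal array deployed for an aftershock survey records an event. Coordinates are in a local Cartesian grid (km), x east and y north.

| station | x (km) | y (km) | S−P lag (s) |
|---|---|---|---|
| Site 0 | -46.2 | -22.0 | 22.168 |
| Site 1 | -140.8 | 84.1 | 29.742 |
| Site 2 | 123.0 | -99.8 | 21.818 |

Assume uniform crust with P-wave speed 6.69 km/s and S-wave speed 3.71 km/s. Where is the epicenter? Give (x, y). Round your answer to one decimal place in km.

x ≈ 106.9 km, y ≈ 81.2 km

Distance from S−P lag: d = Δt · v_P v_S / (v_P − v_S) = Δt · (6.69·3.71)/(6.69−3.71) ≈ 8.3288·Δt.
So d_Site 0 = 184.63, d_Site 1 = 247.72, d_Site 2 = 181.72 km.
Circle about each station: (x + 46.2)² + (y + 22.0)² = 184.63²; (x + 140.8)² + (y − 84.1)² = 247.72²; (x − 123.0)² + (y + 99.8)² = 181.72².
Subtracting pairs of circle equations eliminates x²+y² and gives linear equations (the radical axes):
-189.2 x + 212.2 y = -2997.95
338.4 x − 155.6 y = 23536.68
Solving the 2×2 system: x ≈ 106.9, y ≈ 81.2 km.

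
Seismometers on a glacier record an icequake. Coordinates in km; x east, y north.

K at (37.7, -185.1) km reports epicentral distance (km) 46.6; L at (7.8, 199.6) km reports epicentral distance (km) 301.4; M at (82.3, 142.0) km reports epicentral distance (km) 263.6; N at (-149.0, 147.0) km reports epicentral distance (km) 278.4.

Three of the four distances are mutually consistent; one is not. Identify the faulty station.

Solve using three stations at a time. Using L, M, N (subtract circle equations pairwise → linear system) gives (x, y) ≈ (-21.3, -100.4).
Distances from that point to each station vs reported:
  K: calculated 103.2 vs reported 46.6 → residual 56.6 km
  L: calculated 301.4 vs reported 301.4 → residual 0.0 km
  M: calculated 263.6 vs reported 263.6 → residual 0.0 km
  N: calculated 278.4 vs reported 278.4 → residual 0.0 km
L, M, N are mutually consistent (residuals ≈ 0); K is off by 56.6 km.

K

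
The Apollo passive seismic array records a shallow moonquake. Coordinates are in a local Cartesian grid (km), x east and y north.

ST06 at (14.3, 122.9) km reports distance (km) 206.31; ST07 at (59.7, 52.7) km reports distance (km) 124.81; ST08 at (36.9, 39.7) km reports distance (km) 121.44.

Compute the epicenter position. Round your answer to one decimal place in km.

Circle about each station: (x − 14.3)² + (y − 122.9)² = 206.31²; (x − 59.7)² + (y − 52.7)² = 124.81²; (x − 36.9)² + (y − 39.7)² = 121.44².
Subtracting the ST06 equation from the ST07 and ST08 equations removes the quadratic terms:
90.8 x − 140.4 y = 18018.76
45.2 x − 166.4 y = 15444.94
Solving the 2×2 system: x ≈ 94.7, y ≈ -67.1 km.
Check against ST06 (with the unrounded x, y): √((x − 14.3)²+(y − 122.9)²) = 206.31 ≈ 206.31 km. ✓

94.7 km east, -67.1 km north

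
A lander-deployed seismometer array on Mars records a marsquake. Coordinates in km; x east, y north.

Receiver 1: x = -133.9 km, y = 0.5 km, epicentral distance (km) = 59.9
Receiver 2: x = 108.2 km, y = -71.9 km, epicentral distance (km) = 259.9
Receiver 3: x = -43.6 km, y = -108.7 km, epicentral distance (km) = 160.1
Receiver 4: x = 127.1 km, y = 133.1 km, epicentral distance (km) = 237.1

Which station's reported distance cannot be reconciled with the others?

Receiver 2

Solve using three stations at a time. Using Receiver 1, Receiver 3, Receiver 4 (subtract circle equations pairwise → linear system) gives (x, y) ≈ (-92.5, 43.7).
Distances from that point to each station vs reported:
  Receiver 1: calculated 59.9 vs reported 59.9 → residual 0.0 km
  Receiver 2: calculated 231.6 vs reported 259.9 → residual 28.3 km
  Receiver 3: calculated 160.1 vs reported 160.1 → residual 0.0 km
  Receiver 4: calculated 237.1 vs reported 237.1 → residual 0.0 km
Receiver 1, Receiver 3, Receiver 4 are mutually consistent (residuals ≈ 0); Receiver 2 is off by 28.3 km.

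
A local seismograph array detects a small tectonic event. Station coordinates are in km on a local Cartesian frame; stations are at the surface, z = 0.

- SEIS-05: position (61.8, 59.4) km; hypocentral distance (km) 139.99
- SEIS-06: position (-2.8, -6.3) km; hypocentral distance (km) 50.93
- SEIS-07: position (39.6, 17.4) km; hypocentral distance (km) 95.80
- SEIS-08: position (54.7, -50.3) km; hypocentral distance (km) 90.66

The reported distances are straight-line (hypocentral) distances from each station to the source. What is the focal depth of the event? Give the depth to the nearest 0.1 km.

Each station gives a sphere (x−x_i)² + (y−y_i)² + z² = d_i² (stations at z=0).
Subtracting the SEIS-05 sphere from SEIS-06 and SEIS-07: z² cancels, leaving linear equations in x and y:
-129.2 x − 131.4 y = 9703.27
-44.4 x − 84.0 y = 4942.88
Solving: x ≈ -32.993, y ≈ -41.405 km (keep extra digits for the depth step; rounded: -33.0, -41.4).
Then from the SEIS-05 sphere: z² = 139.99² − (x − 61.8)² − (y − 59.4)² with x = -32.993, y = -41.405, so z ≈ 21.209 ≈ 21.2 km.
Check against SEIS-08 (with the unrounded solution): distance 90.66 ≈ 90.66 km. ✓

21.2 km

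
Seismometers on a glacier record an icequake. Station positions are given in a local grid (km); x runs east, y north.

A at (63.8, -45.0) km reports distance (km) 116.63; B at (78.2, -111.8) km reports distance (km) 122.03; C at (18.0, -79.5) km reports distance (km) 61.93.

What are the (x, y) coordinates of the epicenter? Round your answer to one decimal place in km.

Circle about each station: (x − 63.8)² + (y + 45.0)² = 116.63²; (x − 78.2)² + (y + 111.8)² = 122.03²; (x − 18.0)² + (y + 79.5)² = 61.93².
Subtracting pairs of circle equations eliminates x²+y² and gives linear equations (the radical axes):
28.8 x − 133.6 y = 11230.28
-91.6 x − 69.0 y = 10316.04
Solving the 2×2 system: x ≈ -42.4, y ≈ -93.2 km.

(-42.4, -93.2)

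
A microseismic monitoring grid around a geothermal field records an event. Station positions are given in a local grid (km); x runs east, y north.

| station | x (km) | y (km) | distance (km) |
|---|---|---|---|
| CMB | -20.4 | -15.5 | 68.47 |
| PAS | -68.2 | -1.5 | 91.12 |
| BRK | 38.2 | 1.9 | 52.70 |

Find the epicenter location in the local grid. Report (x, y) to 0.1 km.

x ≈ 9.5 km, y ≈ 46.1 km

Circle about each station: (x + 20.4)² + (y + 15.5)² = 68.47²; (x + 68.2)² + (y + 1.5)² = 91.12²; (x − 38.2)² + (y − 1.9)² = 52.70².
Subtracting pairs of circle equations eliminates x²+y² and gives linear equations (the radical axes):
-95.6 x + 28.0 y = 382.37
117.2 x + 34.8 y = 2717.29
Solving the 2×2 system: x ≈ 9.5, y ≈ 46.1 km.
Check against CMB (with the unrounded x, y): √((x + 20.4)²+(y + 15.5)²) = 68.46 ≈ 68.47 km. ✓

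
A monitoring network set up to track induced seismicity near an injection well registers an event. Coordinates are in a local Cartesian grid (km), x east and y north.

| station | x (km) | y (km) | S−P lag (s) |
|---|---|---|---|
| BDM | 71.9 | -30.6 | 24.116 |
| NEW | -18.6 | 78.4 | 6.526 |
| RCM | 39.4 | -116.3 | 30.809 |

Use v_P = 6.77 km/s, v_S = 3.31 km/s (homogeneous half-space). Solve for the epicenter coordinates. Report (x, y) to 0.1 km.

(-56.1, 58.9)

Distance from S−P lag: d = Δt · v_P v_S / (v_P − v_S) = Δt · (6.77·3.31)/(6.77−3.31) ≈ 6.4765·Δt.
So d_BDM = 156.19, d_NEW = 42.27, d_RCM = 199.53 km.
Circle about each station: (x − 71.9)² + (y + 30.6)² = 156.19²; (x + 18.6)² + (y − 78.4)² = 42.27²; (x − 39.4)² + (y + 116.3)² = 199.53².
Subtracting pairs of circle equations eliminates x²+y² and gives linear equations (the radical axes):
-181.0 x + 218.0 y = 22995.11
-65.0 x − 171.4 y = -6444.82
Solving the 2×2 system: x ≈ -56.1, y ≈ 58.9 km.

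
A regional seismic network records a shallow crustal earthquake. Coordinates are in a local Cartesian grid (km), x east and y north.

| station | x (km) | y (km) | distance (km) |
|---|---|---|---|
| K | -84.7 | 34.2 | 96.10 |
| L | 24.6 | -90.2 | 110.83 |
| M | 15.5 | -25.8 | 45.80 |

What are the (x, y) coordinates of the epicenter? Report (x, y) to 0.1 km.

Circle about each station: (x + 84.7)² + (y − 34.2)² = 96.10²; (x − 24.6)² + (y + 90.2)² = 110.83²; (x − 15.5)² + (y + 25.8)² = 45.80².
Subtracting the K equation from the L and M equations removes the quadratic terms:
218.6 x − 248.8 y = -2650.61
200.4 x − 120.0 y = -300.27
Solving the 2×2 system: x ≈ 10.3, y ≈ 19.7 km.
Check against K (with the unrounded x, y): √((x + 84.7)²+(y − 34.2)²) = 96.10 ≈ 96.10 km. ✓

x ≈ 10.3 km, y ≈ 19.7 km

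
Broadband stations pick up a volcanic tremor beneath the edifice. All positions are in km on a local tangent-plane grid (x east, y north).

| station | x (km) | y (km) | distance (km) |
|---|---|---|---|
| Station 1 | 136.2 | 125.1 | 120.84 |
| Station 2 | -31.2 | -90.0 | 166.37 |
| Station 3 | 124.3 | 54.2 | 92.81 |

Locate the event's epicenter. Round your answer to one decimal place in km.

Circle about each station: (x − 136.2)² + (y − 125.1)² = 120.84²; (x + 31.2)² + (y + 90.0)² = 166.37²; (x − 124.3)² + (y − 54.2)² = 92.81².
Subtracting the Station 1 equation from the Station 2 and Station 3 equations removes the quadratic terms:
-334.8 x − 430.2 y = -38203.68
-23.8 x − 141.8 y = -9823.71
Solving the 2×2 system: x ≈ 32.0, y ≈ 63.9 km.

x ≈ 32.0 km, y ≈ 63.9 km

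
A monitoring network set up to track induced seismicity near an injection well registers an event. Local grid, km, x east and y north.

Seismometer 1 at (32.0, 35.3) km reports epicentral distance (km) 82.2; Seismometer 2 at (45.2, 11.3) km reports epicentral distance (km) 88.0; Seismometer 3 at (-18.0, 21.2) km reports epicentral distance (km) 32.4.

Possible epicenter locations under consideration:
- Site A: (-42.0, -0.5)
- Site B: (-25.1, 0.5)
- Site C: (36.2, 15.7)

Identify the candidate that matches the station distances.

For each candidate, compare |candidate − station| to the reported distance:
Site A: residuals Seismometer 1 0.0, Seismometer 2 0.0, Seismometer 3 0.0 → max 0.0 km
Site B: residuals Seismometer 1 15.3, Seismometer 2 16.9, Seismometer 3 10.5 → max 16.9 km
Site C: residuals Seismometer 1 62.2, Seismometer 2 78.0, Seismometer 3 22.1 → max 78.0 km
Only Site A has all residuals ≈ 0.

Site A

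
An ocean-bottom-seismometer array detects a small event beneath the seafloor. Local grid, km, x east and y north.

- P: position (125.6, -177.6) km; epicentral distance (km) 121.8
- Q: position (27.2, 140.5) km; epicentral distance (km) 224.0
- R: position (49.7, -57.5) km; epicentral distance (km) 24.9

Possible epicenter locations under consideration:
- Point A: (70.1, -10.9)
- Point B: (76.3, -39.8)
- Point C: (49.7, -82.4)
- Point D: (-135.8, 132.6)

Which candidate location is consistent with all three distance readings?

Point C

For each candidate, compare |candidate − station| to the reported distance:
Point A: residuals P 53.9, Q 66.6, R 26.0 → max 66.6 km
Point B: residuals P 24.6, Q 37.1, R 7.1 → max 37.1 km
Point C: residuals P 0.0, Q 0.0, R 0.0 → max 0.0 km
Point D: residuals P 283.9, Q 60.8, R 240.7 → max 283.9 km
Only Point C has all residuals ≈ 0.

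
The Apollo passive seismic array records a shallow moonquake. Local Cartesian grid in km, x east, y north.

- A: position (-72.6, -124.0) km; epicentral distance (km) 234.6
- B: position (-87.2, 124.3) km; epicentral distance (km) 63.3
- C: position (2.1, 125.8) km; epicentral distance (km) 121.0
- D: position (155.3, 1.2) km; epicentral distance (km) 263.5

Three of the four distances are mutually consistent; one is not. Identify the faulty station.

A

Solve using three stations at a time. Using B, C, D (subtract circle equations pairwise → linear system) gives (x, y) ≈ (-101.0, 62.4).
Distances from that point to each station vs reported:
  A: calculated 188.5 vs reported 234.6 → residual 46.1 km
  B: calculated 63.5 vs reported 63.3 → residual 0.2 km
  C: calculated 121.1 vs reported 121.0 → residual 0.1 km
  D: calculated 263.5 vs reported 263.5 → residual 0.0 km
B, C, D are mutually consistent (residuals ≈ 0); A is off by 46.1 km.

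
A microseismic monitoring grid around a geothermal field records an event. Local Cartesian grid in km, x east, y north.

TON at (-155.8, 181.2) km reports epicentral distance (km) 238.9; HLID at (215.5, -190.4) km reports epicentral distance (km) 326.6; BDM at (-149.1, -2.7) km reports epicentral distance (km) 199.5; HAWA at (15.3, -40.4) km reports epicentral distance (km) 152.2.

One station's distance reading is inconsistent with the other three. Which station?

BDM

Solve using three stations at a time. Using TON, HLID, HAWA (subtract circle equations pairwise → linear system) gives (x, y) ≈ (69.7, 102.0).
Distances from that point to each station vs reported:
  TON: calculated 239.0 vs reported 238.9 → residual 0.1 km
  HLID: calculated 326.7 vs reported 326.6 → residual 0.1 km
  BDM: calculated 242.5 vs reported 199.5 → residual 43.0 km
  HAWA: calculated 152.4 vs reported 152.2 → residual 0.2 km
TON, HLID, HAWA are mutually consistent (residuals ≈ 0); BDM is off by 43.0 km.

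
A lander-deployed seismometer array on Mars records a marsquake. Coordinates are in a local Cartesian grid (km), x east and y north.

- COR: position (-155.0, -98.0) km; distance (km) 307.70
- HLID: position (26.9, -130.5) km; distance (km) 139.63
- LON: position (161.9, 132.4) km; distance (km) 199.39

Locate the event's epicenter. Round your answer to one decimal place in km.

(151.1, -66.7)

Circle about each station: (x + 155.0)² + (y + 98.0)² = 307.70²; (x − 26.9)² + (y + 130.5)² = 139.63²; (x − 161.9)² + (y − 132.4)² = 199.39².
Subtracting the COR equation from the HLID and LON equations removes the quadratic terms:
363.8 x − 65.0 y = 59307.61
633.8 x + 460.8 y = 65035.29
Solving the 2×2 system: x ≈ 151.1, y ≈ -66.7 km.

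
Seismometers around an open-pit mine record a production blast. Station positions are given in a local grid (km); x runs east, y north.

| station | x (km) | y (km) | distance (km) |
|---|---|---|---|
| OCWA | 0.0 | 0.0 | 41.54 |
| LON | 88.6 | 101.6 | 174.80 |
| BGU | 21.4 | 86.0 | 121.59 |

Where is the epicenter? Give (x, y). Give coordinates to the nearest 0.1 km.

x ≈ -35.6 km, y ≈ -21.4 km

Circle about each station: x² + y² = 41.54²; (x − 88.6)² + (y − 101.6)² = 174.80²; (x − 21.4)² + (y − 86.0)² = 121.59².
Subtracting pairs of circle equations eliminates x²+y² and gives linear equations (the radical axes):
177.2 x + 203.2 y = -10656.95
42.8 x + 172.0 y = -5204.60
Solving the 2×2 system: x ≈ -35.6, y ≈ -21.4 km.
Check against OCWA (with the unrounded x, y): √(x²+y²) = 41.54 ≈ 41.54 km. ✓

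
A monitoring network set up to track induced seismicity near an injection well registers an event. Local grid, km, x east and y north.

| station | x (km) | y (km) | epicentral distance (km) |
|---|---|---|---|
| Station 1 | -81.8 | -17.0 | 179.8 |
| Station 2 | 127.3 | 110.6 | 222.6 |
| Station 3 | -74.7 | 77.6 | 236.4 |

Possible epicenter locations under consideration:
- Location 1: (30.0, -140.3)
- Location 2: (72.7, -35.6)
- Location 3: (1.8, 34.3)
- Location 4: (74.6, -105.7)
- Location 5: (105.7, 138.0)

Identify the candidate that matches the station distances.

Location 4

For each candidate, compare |candidate − station| to the reported distance:
Location 1: residuals Station 1 13.4, Station 2 46.5, Station 3 5.3 → max 46.5 km
Location 2: residuals Station 1 24.2, Station 2 66.5, Station 3 50.5 → max 66.5 km
Location 3: residuals Station 1 81.7, Station 2 75.7, Station 3 148.5 → max 148.5 km
Location 4: residuals Station 1 0.0, Station 2 0.0, Station 3 0.0 → max 0.0 km
Location 5: residuals Station 1 63.5, Station 2 187.7, Station 3 46.2 → max 187.7 km
Only Location 4 has all residuals ≈ 0.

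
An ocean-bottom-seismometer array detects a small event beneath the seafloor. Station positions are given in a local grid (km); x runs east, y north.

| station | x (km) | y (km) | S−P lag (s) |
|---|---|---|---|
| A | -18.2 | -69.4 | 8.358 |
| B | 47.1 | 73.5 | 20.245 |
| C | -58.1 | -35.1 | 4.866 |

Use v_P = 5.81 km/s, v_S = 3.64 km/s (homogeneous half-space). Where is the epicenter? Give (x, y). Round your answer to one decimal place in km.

Distance from S−P lag: d = Δt · v_P v_S / (v_P − v_S) = Δt · (5.81·3.64)/(5.81−3.64) ≈ 9.7458·Δt.
So d_A = 81.46, d_B = 197.30, d_C = 47.42 km.
Circle about each station: (x + 18.2)² + (y + 69.4)² = 81.46²; (x − 47.1)² + (y − 73.5)² = 197.30²; (x + 58.1)² + (y + 35.1)² = 47.42².
Subtracting the A equation from the B and C equations removes the quadratic terms:
130.6 x + 285.8 y = -29818.50
-79.8 x + 68.6 y = 3847.10
Solving the 2×2 system: x ≈ -99.0, y ≈ -59.1 km.
Check against A (with the unrounded x, y): √((x + 18.2)²+(y + 69.4)²) = 81.46 ≈ 81.46 km. ✓

x ≈ -99.0 km, y ≈ -59.1 km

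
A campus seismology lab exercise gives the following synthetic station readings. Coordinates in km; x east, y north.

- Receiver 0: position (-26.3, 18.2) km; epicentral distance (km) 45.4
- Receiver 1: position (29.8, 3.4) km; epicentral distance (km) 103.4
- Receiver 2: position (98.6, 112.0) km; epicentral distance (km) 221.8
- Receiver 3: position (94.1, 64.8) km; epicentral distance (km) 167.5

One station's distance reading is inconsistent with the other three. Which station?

Solve using three stations at a time. Using Receiver 0, Receiver 1, Receiver 3 (subtract circle equations pairwise → linear system) gives (x, y) ≈ (-69.9, 30.8).
Distances from that point to each station vs reported:
  Receiver 0: calculated 45.4 vs reported 45.4 → residual 0.0 km
  Receiver 1: calculated 103.4 vs reported 103.4 → residual 0.0 km
  Receiver 2: calculated 187.1 vs reported 221.8 → residual 34.7 km
  Receiver 3: calculated 167.5 vs reported 167.5 → residual 0.0 km
Receiver 0, Receiver 1, Receiver 3 are mutually consistent (residuals ≈ 0); Receiver 2 is off by 34.7 km.

Receiver 2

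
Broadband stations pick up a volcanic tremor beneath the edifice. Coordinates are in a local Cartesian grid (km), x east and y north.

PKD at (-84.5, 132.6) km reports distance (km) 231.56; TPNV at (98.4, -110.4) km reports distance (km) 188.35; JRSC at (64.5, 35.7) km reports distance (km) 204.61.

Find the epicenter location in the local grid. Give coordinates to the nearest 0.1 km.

-89.6 km east, -98.9 km north

Circle about each station: (x + 84.5)² + (y − 132.6)² = 231.56²; (x − 98.4)² + (y + 110.4)² = 188.35²; (x − 64.5)² + (y − 35.7)² = 204.61².
Subtracting the PKD equation from the TPNV and JRSC equations removes the quadratic terms:
365.8 x − 486.0 y = 15292.02
298.0 x − 193.8 y = -7533.49
Solving the 2×2 system: x ≈ -89.6, y ≈ -98.9 km.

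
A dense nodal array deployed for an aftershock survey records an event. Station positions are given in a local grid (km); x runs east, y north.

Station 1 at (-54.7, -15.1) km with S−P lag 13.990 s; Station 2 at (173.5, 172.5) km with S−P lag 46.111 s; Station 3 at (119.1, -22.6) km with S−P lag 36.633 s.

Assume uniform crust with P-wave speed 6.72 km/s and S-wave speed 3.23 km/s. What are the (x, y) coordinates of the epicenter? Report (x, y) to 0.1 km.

Distance from S−P lag: d = Δt · v_P v_S / (v_P − v_S) = Δt · (6.72·3.23)/(6.72−3.23) ≈ 6.2194·Δt.
So d_Station 1 = 87.01, d_Station 2 = 286.78, d_Station 3 = 227.83 km.
Circle about each station: (x + 54.7)² + (y + 15.1)² = 87.01²; (x − 173.5)² + (y − 172.5)² = 286.78²; (x − 119.1)² + (y + 22.6)² = 227.83².
Subtracting pairs of circle equations eliminates x²+y² and gives linear equations (the radical axes):
456.4 x + 375.2 y = -18033.63
347.6 x − 15.0 y = -32860.30
Solving the 2×2 system: x ≈ -91.8, y ≈ 63.6 km.
Check against Station 1 (with the unrounded x, y): √((x + 54.7)²+(y + 15.1)²) = 86.99 ≈ 87.01 km. ✓

(-91.8, 63.6)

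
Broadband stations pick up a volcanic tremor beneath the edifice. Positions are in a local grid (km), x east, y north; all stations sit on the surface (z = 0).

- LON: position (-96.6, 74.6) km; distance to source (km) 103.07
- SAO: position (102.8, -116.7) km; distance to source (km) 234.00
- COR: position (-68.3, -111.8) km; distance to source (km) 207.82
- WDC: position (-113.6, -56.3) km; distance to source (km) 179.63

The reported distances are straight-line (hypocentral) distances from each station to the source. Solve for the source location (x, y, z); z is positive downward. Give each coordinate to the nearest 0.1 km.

Each station gives a sphere (x−x_i)² + (y−y_i)² + z² = d_i² (stations at z=0).
Subtracting the LON sphere from SAO and COR: z² cancels, leaving linear equations in x and y:
398.8 x − 382.6 y = -34842.57
56.6 x − 372.8 y = -30298.32
Solving: x ≈ -11.000, y ≈ 79.602 km (keep extra digits for the depth step; rounded: -11.0, 79.6).
Then from the LON sphere: z² = 103.07² − (x + 96.6)² − (y − 74.6)² with x = -11.000, y = 79.602, so z ≈ 57.193 ≈ 57.2 km.

x ≈ -11.0 km, y ≈ 79.6 km, depth ≈ 57.2 km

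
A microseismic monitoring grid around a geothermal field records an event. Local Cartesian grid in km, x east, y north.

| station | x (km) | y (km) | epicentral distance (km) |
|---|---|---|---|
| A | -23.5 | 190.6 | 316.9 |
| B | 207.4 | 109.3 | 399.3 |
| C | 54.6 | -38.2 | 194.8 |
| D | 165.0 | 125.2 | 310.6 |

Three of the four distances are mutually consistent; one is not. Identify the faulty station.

Solve using three stations at a time. Using A, B, C (subtract circle equations pairwise → linear system) gives (x, y) ≈ (-127.0, -109.0).
Distances from that point to each station vs reported:
  A: calculated 317.0 vs reported 316.9 → residual 0.1 km
  B: calculated 399.4 vs reported 399.3 → residual 0.1 km
  C: calculated 194.9 vs reported 194.8 → residual 0.1 km
  D: calculated 374.3 vs reported 310.6 → residual 63.7 km
A, B, C are mutually consistent (residuals ≈ 0); D is off by 63.7 km.

D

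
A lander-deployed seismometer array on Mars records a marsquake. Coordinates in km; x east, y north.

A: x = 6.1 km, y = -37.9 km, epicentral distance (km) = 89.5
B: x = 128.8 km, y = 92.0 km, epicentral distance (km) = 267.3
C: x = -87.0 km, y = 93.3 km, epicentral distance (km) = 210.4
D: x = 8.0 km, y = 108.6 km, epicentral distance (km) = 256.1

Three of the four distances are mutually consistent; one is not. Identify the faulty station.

Solve using three stations at a time. Using A, B, C (subtract circle equations pairwise → linear system) gives (x, y) ≈ (-43.3, -112.5).
Distances from that point to each station vs reported:
  A: calculated 89.5 vs reported 89.5 → residual 0.0 km
  B: calculated 267.3 vs reported 267.3 → residual 0.0 km
  C: calculated 210.4 vs reported 210.4 → residual 0.0 km
  D: calculated 227.0 vs reported 256.1 → residual 29.1 km
A, B, C are mutually consistent (residuals ≈ 0); D is off by 29.1 km.

D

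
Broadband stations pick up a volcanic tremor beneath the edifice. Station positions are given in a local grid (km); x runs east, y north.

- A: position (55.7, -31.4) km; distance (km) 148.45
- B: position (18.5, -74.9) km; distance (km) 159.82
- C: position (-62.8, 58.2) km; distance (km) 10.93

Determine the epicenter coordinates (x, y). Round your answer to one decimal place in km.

Circle about each station: (x − 55.7)² + (y + 31.4)² = 148.45²; (x − 18.5)² + (y + 74.9)² = 159.82²; (x + 62.8)² + (y − 58.2)² = 10.93².
Subtracting the A equation from the B and C equations removes the quadratic terms:
-74.4 x − 87.0 y = -1641.22
-237.0 x + 179.2 y = 25160.57
Solving the 2×2 system: x ≈ -55.8, y ≈ 66.6 km.

x ≈ -55.8 km, y ≈ 66.6 km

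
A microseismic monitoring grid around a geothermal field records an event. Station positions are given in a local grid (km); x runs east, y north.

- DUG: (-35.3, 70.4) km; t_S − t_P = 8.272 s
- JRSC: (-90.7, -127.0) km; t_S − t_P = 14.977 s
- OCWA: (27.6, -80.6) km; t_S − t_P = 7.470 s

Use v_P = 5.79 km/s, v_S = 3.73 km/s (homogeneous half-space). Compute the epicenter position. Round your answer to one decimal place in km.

x ≈ 7.9 km, y ≈ -4.8 km

Distance from S−P lag: d = Δt · v_P v_S / (v_P − v_S) = Δt · (5.79·3.73)/(5.79−3.73) ≈ 10.4838·Δt.
So d_DUG = 86.72, d_JRSC = 157.02, d_OCWA = 78.31 km.
Circle about each station: (x + 35.3)² + (y − 70.4)² = 86.72²; (x + 90.7)² + (y + 127.0)² = 157.02²; (x − 27.6)² + (y + 80.6)² = 78.31².
Subtracting the DUG equation from the JRSC and OCWA equations removes the quadratic terms:
-110.8 x − 394.8 y = 1018.32
125.8 x − 302.0 y = 2443.77
Solving the 2×2 system: x ≈ 7.9, y ≈ -4.8 km.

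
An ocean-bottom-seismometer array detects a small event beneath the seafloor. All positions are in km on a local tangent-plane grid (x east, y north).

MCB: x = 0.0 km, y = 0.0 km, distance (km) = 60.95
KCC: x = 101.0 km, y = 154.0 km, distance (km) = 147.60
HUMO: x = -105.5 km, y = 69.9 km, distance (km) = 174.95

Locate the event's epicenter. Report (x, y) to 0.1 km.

x ≈ 59.7 km, y ≈ 12.3 km

Circle about each station: x² + y² = 60.95²; (x − 101.0)² + (y − 154.0)² = 147.60²; (x + 105.5)² + (y − 69.9)² = 174.95².
Subtracting the MCB equation from the KCC and HUMO equations removes the quadratic terms:
202.0 x + 308.0 y = 15846.14
-211.0 x + 139.8 y = -10876.34
Solving the 2×2 system: x ≈ 59.7, y ≈ 12.3 km.
Check against MCB (with the unrounded x, y): √(x²+y²) = 60.95 ≈ 60.95 km. ✓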